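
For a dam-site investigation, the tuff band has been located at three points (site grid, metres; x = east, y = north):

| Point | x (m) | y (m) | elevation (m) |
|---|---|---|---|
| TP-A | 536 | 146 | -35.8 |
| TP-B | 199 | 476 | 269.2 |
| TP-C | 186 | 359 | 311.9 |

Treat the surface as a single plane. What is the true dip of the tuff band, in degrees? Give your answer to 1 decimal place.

Two edge vectors: TP-A→TP-B = (-337, 330, 305), TP-A→TP-C = (-350, 213, 347.7).
Normal n = (TP-A→TP-B) × (TP-A→TP-C) = (49776, 10424.9, 43719).
So ∂z/∂x = −n_x/n_z = −1.13854 and ∂z/∂y = −n_y/n_z = −0.23845.
Gradient magnitude |∇z| = √(a² + b²) = √(1.29628 + 0.05686) = 1.16325.
True dip = arctan(1.16325) = 49.3°, dipping toward ENE (azimuth ≈ 078°).

49.3°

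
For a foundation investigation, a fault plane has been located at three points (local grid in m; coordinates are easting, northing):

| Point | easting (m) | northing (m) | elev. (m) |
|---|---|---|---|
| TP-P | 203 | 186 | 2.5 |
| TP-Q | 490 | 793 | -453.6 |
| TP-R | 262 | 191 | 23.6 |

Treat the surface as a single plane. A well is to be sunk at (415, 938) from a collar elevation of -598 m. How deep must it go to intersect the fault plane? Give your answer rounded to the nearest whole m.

Two edge vectors: TP-P→TP-Q = (287, 607, -456.1), TP-P→TP-R = (59, 5, 21.1).
Normal n = (TP-P→TP-Q) × (TP-P→TP-R) = (15088.2, -32965.6, -34378).
So ∂z/∂easting = −n_x/n_z = 0.43889 and ∂z/∂northing = −n_y/n_z = −0.95892.
Intercept c from TP-P: 2.5 − 89.09 + 178.36 = 91.76.
At (415, 938): z_contact = 182.1 − 899.5 + 91.76 = -625.6 m.
Depth below ground = -598 − (-625.6) = 28 m.

28 m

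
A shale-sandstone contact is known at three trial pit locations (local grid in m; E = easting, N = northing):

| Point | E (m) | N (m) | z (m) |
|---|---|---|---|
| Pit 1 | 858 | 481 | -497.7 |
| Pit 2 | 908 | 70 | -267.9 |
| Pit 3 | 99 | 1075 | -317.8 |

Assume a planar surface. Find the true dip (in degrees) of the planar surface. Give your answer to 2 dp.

Let the plane be z = a·E + b·N + c.
Pit 2−Pit 1: 50a − 411b = 229.8;  Pit 3−Pit 1: −759a + 594b = 179.9.
Solving gives a = −0.74558, b = −0.64983.
Gradient magnitude |∇z| = √(a² + b²) = √(0.55589 + 0.42228) = 0.98902.
True dip = arctan(0.98902) = 44.68°, dipping toward NE (azimuth ≈ 049°).

44.68°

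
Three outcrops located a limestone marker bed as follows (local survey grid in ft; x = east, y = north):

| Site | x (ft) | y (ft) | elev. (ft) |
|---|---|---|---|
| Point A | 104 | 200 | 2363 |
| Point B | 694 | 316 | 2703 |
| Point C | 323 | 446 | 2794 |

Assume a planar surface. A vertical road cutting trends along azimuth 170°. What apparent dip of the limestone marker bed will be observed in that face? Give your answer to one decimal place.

55.0°

Two edge vectors: Point A→Point B = (590, 116, 340), Point A→Point C = (219, 246, 431).
Normal n = (Point A→Point B) × (Point A→Point C) = (-33644, -179830, 119736).
So ∂z/∂x = −n_x/n_z = 0.28098 and ∂z/∂y = −n_y/n_z = 1.50189.
Unit vector along 170° is (sin 170°, cos 170°) = (0.1736, -0.9848).
Slope in that direction = a·(0.1736) + b·(-0.9848) = −1.43028.
Apparent dip = arctan|1.43028| = 55.0° (true dip is 56.8°, so apparent ≤ true as expected).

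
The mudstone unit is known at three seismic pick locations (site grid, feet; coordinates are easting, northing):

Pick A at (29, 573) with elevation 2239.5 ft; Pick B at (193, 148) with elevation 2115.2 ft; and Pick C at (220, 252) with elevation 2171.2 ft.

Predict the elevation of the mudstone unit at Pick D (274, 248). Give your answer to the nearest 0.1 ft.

2190.0 ft

Two edge vectors: Pick A→Pick B = (164, -425, -124.3), Pick A→Pick C = (191, -321, -68.3).
Normal n = (Pick A→Pick B) × (Pick A→Pick C) = (-10872.8, -12540.1, 28531).
So ∂z/∂easting = −n_x/n_z = 0.38109 and ∂z/∂northing = −n_y/n_z = 0.43953.
Intercept c from Pick A: 2239.5 − 11.05 − 251.85 = 1976.60.
At (274, 248): z = 104.4 + 109.0 + 1976.60 = 2190.0 ft.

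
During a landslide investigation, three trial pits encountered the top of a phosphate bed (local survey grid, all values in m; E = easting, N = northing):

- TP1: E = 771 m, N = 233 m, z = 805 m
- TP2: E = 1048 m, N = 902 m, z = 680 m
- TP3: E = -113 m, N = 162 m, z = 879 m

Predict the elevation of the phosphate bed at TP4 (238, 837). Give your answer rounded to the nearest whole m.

748 m

Let the plane be z = a·E + b·N + c.
TP2−TP1: 277a + 669b = −125;  TP3−TP1: −884a − 71b = 74.
Solving gives a = −0.07107, b = −0.15742.
Then c = 805 − a·771 − b·233 = 896.47.
At (238, 837): z = −16.9 − 131.8 + 896.47 = 747.8 m.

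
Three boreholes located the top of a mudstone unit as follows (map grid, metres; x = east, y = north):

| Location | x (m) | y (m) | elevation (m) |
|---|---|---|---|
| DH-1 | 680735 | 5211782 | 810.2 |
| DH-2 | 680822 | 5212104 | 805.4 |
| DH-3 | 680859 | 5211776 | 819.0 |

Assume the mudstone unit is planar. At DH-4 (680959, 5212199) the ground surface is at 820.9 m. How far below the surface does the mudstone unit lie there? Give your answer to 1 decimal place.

Let the plane be z = a·x + b·y + c.
DH-2−DH-1: 87a + 322b = −4.8;  DH-3−DH-1: 124a − 6b = 8.8.
Solving gives a = 0.069339926, b = −0.033641533.
Then c = 810.2 − a·680735 − b·5211782 = 128940.42.
At (680959, 5212199): z_contact = 47217.65 − 175346.36 + 128940.42 = 811.70 m.
Depth below ground = 820.9 − 811.70 = 9.2 m.

9.2 m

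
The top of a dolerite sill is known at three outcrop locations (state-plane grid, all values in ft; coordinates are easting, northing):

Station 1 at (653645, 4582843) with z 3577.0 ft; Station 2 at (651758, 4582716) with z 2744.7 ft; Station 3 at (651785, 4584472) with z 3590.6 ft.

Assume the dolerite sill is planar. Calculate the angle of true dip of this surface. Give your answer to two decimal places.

32.10°

Let the plane be z = a·easting + b·northing + c.
Station 2−Station 1: −1887a − 127b = −832.3;  Station 3−Station 1: −1860a + 1629b = 13.6.
Solving gives a = 0.40907, b = 0.47543.
Gradient magnitude |∇z| = √(a² + b²) = √(0.16734 + 0.22603) = 0.62720.
True dip = arctan(0.62720) = 32.10°, dipping toward SW (azimuth ≈ 221°).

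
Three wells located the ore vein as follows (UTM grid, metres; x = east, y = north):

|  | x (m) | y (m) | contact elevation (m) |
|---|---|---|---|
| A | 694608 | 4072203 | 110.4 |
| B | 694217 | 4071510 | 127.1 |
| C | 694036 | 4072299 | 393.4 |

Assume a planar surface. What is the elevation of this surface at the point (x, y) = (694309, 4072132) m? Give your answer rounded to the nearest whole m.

Two edge vectors: A→B = (-391, -693, 16.7), A→C = (-572, 96, 283).
Normal n = (A→B) × (A→C) = (-197722.2, 101100.6, -433932).
So ∂z/∂x = −n_x/n_z = −0.45565250 and ∂z/∂y = −n_y/n_z = 0.23298720.
Intercept c from A: 110.4 + 316499.87 − 948771.16 = −632160.89.
At (694309, 4072132): z = −316363.6 + 948754.6 − 632160.89 = 230.1 m.

230 m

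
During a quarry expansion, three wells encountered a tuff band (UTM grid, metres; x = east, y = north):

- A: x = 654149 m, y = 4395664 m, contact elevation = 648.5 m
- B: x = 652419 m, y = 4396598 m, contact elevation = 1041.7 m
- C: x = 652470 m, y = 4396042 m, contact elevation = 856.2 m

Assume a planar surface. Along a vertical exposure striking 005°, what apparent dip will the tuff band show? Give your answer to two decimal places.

Let the plane be z = a·x + b·y + c.
B−A: −1730a + 934b = 393.2;  C−A: −1679a + 378b = 207.7.
Solving gives a = −0.04962, b = 0.32908.
Unit vector along 005° is (sin 5°, cos 5°) = (0.0872, 0.9962).
Slope in that direction = a·(0.0872) + b·(0.9962) = 0.32351.
Apparent dip = arctan|0.32351| = 17.93° (true dip is 18.4°, so apparent ≤ true as expected).

17.93°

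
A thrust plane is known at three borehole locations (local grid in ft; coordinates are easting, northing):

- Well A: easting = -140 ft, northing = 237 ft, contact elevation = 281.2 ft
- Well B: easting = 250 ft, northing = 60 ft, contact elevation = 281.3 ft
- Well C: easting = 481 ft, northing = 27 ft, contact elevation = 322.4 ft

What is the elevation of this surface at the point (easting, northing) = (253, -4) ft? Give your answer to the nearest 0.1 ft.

Let the plane be z = a·easting + b·northing + c.
Well B−Well A: 390a − 177b = 0.1;  Well C−Well A: 621a − 210b = 41.2.
Solving gives a = 0.25954, b = 0.57129.
Then c = 281.2 − a·-140 − b·237 = 182.14.
At (253, -4): z = 65.7 − 2.3 + 182.14 = 245.5 ft.

245.5 ft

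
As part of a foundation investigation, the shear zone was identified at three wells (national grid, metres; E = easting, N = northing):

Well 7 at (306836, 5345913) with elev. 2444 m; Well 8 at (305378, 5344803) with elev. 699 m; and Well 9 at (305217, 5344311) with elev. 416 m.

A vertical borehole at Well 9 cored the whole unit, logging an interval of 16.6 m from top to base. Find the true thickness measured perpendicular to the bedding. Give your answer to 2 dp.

11.51 m

Let the plane be z = a·E + b·N + c.
Well 8−Well 7: −1458a − 1110b = −1745;  Well 9−Well 7: −1619a − 1602b = −2028.
Solving gives a = 1.01074, b = 0.24445.
|∇z| = √(a²+b²) = 1.03988, so dip δ = arctan(1.03988) = 46.12°.
True thickness = vertical thickness × cos δ = 16.6 × cos 46.12° = 11.51 m.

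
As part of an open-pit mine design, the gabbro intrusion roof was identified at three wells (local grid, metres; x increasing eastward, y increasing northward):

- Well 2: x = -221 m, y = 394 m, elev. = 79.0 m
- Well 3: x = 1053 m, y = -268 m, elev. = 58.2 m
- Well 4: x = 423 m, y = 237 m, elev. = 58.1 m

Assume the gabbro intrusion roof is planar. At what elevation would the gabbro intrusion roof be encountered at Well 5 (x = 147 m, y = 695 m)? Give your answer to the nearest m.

44 m

Two edge vectors: Well 2→Well 3 = (1274, -662, -20.8), Well 2→Well 4 = (644, -157, -20.9).
Normal n = (Well 2→Well 3) × (Well 2→Well 4) = (10570.2, 13231.4, 226310).
So ∂z/∂x = −n_x/n_z = −0.04671 and ∂z/∂y = −n_y/n_z = −0.05847.
Intercept c from Well 2: 79 − 10.32 + 23.04 = 91.71.
At (147, 695): z = −6.9 − 40.6 + 91.71 = 44.2 m.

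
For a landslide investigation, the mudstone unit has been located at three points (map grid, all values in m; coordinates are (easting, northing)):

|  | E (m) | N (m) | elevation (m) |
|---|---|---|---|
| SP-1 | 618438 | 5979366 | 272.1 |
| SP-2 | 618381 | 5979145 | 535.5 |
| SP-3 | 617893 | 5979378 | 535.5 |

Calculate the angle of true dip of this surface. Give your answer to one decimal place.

49.6°

Let the plane be z = a·E + b·N + c.
SP-2−SP-1: −57a − 221b = 263.4;  SP-3−SP-1: −545a + 12b = 263.4.
Solving gives a = −0.50667, b = −1.06118.
Gradient magnitude |∇z| = √(a² + b²) = √(0.25671 + 1.12609) = 1.17593.
True dip = arctan(1.17593) = 49.6°, dipping toward NNE (azimuth ≈ 026°).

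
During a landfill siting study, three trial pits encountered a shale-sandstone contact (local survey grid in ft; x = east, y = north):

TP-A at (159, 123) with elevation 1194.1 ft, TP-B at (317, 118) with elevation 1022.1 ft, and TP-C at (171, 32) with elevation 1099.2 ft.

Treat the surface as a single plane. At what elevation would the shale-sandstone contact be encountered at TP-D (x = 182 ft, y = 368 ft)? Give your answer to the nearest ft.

Two edge vectors: TP-A→TP-B = (158, -5, -172), TP-A→TP-C = (12, -91, -94.9).
Normal n = (TP-A→TP-B) × (TP-A→TP-C) = (-15177.5, 12930.2, -14318).
So ∂z/∂x = −n_x/n_z = −1.06003 and ∂z/∂y = −n_y/n_z = 0.90307.
Intercept c from TP-A: 1194.1 + 168.54 − 111.08 = 1251.57.
At (182, 368): z = −192.9 + 332.3 + 1251.57 = 1391.0 ft.

1391 ft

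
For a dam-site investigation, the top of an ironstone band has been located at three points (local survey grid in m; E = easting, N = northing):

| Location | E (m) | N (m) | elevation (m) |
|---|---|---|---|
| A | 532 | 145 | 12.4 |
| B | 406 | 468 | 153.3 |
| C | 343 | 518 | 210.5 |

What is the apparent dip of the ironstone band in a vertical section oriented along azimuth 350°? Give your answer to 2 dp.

Let the plane be z = a·E + b·N + c.
B−A: −126a + 323b = 140.9;  C−A: −189a + 373b = 198.1.
Solving gives a = −0.81362, b = 0.11883.
Unit vector along 350° is (sin 350°, cos 350°) = (-0.1736, 0.9848).
Slope in that direction = a·(-0.1736) + b·(0.9848) = 0.25831.
Apparent dip = arctan|0.25831| = 14.48° (true dip is 39.4°, so apparent ≤ true as expected).

14.48°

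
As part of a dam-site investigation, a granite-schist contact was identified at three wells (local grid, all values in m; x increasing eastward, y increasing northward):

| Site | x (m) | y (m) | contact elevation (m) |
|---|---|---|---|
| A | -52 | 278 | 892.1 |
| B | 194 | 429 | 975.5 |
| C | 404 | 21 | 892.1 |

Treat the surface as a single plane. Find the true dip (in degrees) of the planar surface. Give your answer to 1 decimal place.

Two edge vectors: A→B = (246, 151, 83.4), A→C = (456, -257, 0).
Normal n = (A→B) × (A→C) = (21433.8, 38030.4, -132078).
So ∂z/∂x = −n_x/n_z = 0.16228 and ∂z/∂y = −n_y/n_z = 0.28794.
Gradient magnitude |∇z| = √(a² + b²) = √(0.02634 + 0.08291) = 0.33052.
True dip = arctan(0.33052) = 18.3°, dipping toward SSW (azimuth ≈ 209°).

18.3°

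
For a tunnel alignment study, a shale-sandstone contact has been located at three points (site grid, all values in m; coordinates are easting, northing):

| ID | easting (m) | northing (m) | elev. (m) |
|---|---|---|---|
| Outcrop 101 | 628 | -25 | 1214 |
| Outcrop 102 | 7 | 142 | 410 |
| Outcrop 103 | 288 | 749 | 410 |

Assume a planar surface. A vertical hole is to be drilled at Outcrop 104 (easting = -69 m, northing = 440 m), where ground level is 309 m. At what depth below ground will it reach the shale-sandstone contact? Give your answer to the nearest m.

145 m

Two edge vectors: Outcrop 101→Outcrop 102 = (-621, 167, -804), Outcrop 101→Outcrop 103 = (-340, 774, -804).
Normal n = (Outcrop 101→Outcrop 102) × (Outcrop 101→Outcrop 103) = (488028, -225924, -423874).
So ∂z/∂easting = −n_x/n_z = 1.15135 and ∂z/∂northing = −n_y/n_z = −0.53300.
Intercept c from Outcrop 101: 1214 − 723.05 − 13.32 = 477.63.
At (-69, 440): z_contact = −79.4 − 234.5 + 477.63 = 163.7 m.
Depth below ground = 309 − 163.7 = 145 m.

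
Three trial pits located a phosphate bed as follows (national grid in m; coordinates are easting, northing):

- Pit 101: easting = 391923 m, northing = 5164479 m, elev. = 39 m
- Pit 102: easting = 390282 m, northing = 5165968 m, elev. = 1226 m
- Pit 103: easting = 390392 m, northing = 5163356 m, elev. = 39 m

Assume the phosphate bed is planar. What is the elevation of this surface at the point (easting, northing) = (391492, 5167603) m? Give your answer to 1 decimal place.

Two edge vectors: Pit 101→Pit 102 = (-1641, 1489, 1187), Pit 101→Pit 103 = (-1531, -1123, 0).
Normal n = (Pit 101→Pit 102) × (Pit 101→Pit 103) = (1333001, -1817297, 4122502).
So ∂z/∂easting = −n_x/n_z = −0.323347569 and ∂z/∂northing = −n_y/n_z = 0.440823801.
Intercept c from Pit 101: 39 + 126727.35 − 2276625.26 = −2149858.91.
At (391492, 5167603): z = −126588.0 + 2278002.4 − 2149858.91 = 1555.5 m.

1555.5 m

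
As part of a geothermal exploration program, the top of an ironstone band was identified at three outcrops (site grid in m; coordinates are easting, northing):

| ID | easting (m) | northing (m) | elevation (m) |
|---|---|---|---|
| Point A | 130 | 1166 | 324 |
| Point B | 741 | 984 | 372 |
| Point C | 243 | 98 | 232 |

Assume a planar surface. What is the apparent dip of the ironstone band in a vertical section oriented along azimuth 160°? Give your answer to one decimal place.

Two edge vectors: Point A→Point B = (611, -182, 48), Point A→Point C = (113, -1068, -92).
Normal n = (Point A→Point B) × (Point A→Point C) = (68008, 61636, -631982).
So ∂z/∂easting = −n_x/n_z = 0.10761 and ∂z/∂northing = −n_y/n_z = 0.09753.
Unit vector along 160° is (sin 160°, cos 160°) = (0.3420, -0.9397).
Slope in that direction = a·(0.3420) + b·(-0.9397) = −0.05484.
Apparent dip = arctan|0.05484| = 3.1° (true dip is 8.3°, so apparent ≤ true as expected).

3.1°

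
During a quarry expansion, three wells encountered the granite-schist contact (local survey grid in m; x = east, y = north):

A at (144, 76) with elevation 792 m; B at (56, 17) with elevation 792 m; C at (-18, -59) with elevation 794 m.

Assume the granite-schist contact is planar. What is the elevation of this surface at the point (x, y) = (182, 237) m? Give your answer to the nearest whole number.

782 m

Two edge vectors: A→B = (-88, -59, 0), A→C = (-162, -135, 2).
Normal n = (A→B) × (A→C) = (-118, 176, 2322).
So ∂z/∂x = −n_x/n_z = 0.05082 and ∂z/∂y = −n_y/n_z = −0.07580.
Intercept c from A: 792 − 7.32 + 5.76 = 790.44.
At (182, 237): z = 9.2 − 18.0 + 790.44 = 781.7 m.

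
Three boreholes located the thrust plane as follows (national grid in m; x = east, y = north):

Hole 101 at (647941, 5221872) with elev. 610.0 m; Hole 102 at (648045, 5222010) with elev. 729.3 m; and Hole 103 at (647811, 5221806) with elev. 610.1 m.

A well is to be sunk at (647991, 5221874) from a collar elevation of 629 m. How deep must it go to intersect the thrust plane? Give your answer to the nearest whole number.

Two edge vectors: Hole 101→Hole 102 = (104, 138, 119.3), Hole 101→Hole 103 = (-130, -66, 0.1).
Normal n = (Hole 101→Hole 102) × (Hole 101→Hole 103) = (7887.6, -15519.4, 11076).
So ∂z/∂x = −n_x/n_z = −0.71213434 and ∂z/∂y = −n_y/n_z = 1.40117371.
Intercept c from Hole 101: 610 + 461421.04 − 7316749.76 = −6854718.72.
At (647991, 5221874): z_contact = −461456.6 + 7316752.6 − 6854718.72 = 577.2 m.
Depth below ground = 629 − 577.2 = 52 m.

52 m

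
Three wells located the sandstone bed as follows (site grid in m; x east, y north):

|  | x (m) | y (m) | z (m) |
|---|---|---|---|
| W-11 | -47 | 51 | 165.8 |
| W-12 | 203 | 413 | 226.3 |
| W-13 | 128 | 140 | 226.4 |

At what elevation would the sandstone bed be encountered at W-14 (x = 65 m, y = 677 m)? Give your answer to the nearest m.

Let the plane be z = a·x + b·y + c.
W-12−W-11: 250a + 362b = 60.5;  W-13−W-11: 175a + 89b = 60.6.
Solving gives a = 0.40274, b = −0.11101.
Then c = 165.8 − a·-47 − b·51 = 190.39.
At (65, 677): z = 26.2 − 75.2 + 190.39 = 141.4 m.

141 m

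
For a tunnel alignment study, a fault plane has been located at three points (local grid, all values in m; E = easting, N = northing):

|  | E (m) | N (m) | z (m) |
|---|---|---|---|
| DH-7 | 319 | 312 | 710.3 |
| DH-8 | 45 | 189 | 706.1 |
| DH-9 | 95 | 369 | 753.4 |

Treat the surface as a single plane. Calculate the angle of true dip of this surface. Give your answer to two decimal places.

17.63°

Two edge vectors: DH-7→DH-8 = (-274, -123, -4.2), DH-7→DH-9 = (-224, 57, 43.1).
Normal n = (DH-7→DH-8) × (DH-7→DH-9) = (-5061.9, 12750.2, -43170).
So ∂z/∂E = −n_x/n_z = −0.11726 and ∂z/∂N = −n_y/n_z = 0.29535.
Gradient magnitude |∇z| = √(a² + b²) = √(0.01375 + 0.08723) = 0.31777.
True dip = arctan(0.31777) = 17.63°, dipping toward SSE (azimuth ≈ 158°).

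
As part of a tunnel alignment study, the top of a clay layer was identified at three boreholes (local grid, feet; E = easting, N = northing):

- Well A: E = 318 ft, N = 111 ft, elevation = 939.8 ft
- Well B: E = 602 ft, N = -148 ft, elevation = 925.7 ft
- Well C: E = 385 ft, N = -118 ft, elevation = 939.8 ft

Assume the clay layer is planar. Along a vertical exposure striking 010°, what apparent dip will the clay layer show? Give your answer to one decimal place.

Two edge vectors: Well A→Well B = (284, -259, -14.1), Well A→Well C = (67, -229, 0).
Normal n = (Well A→Well B) × (Well A→Well C) = (-3228.9, -944.7, -47683).
So ∂z/∂E = −n_x/n_z = −0.06772 and ∂z/∂N = −n_y/n_z = −0.01981.
Unit vector along 010° is (sin 10°, cos 10°) = (0.1736, 0.9848).
Slope in that direction = a·(0.1736) + b·(0.9848) = −0.03127.
Apparent dip = arctan|0.03127| = 1.8° (true dip is 4.0°, so apparent ≤ true as expected).

1.8°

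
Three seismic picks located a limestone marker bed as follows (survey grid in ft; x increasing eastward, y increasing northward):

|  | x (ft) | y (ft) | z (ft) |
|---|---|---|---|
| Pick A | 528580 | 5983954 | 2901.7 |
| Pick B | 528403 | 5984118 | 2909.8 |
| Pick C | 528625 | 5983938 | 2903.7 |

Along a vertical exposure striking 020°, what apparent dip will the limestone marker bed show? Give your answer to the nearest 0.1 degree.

10.4°

Two edge vectors: Pick A→Pick B = (-177, 164, 8.1), Pick A→Pick C = (45, -16, 2).
Normal n = (Pick A→Pick B) × (Pick A→Pick C) = (457.6, 718.5, -4548).
So ∂z/∂x = −n_x/n_z = 0.10062 and ∂z/∂y = −n_y/n_z = 0.15798.
Unit vector along 020° is (sin 20°, cos 20°) = (0.3420, 0.9397).
Slope in that direction = a·(0.3420) + b·(0.9397) = 0.18287.
Apparent dip = arctan|0.18287| = 10.4° (true dip is 10.6°, so apparent ≤ true as expected).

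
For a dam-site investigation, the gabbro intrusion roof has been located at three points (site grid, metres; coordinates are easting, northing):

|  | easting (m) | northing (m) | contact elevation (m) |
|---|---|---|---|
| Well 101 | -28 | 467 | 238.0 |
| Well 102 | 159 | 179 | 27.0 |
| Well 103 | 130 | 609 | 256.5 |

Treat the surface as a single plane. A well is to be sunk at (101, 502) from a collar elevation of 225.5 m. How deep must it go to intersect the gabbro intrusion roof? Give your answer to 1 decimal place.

13.7 m

Two edge vectors: Well 101→Well 102 = (187, -288, -211), Well 101→Well 103 = (158, 142, 18.5).
Normal n = (Well 101→Well 102) × (Well 101→Well 103) = (24634, -36797.5, 72058).
So ∂z/∂easting = −n_x/n_z = −0.34186 and ∂z/∂northing = −n_y/n_z = 0.51067.
Intercept c from Well 101: 238 − 9.57 − 238.48 = −10.05.
At (101, 502): z_contact = −34.53 + 256.35 − 10.05 = 211.77 m.
Depth below ground = 225.5 − 211.77 = 13.7 m.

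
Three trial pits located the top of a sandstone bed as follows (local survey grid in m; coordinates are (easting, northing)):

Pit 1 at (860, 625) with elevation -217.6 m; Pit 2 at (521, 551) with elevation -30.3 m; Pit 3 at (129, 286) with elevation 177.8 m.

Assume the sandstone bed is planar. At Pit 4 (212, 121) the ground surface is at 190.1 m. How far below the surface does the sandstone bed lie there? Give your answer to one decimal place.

Let the plane be z = a·E + b·N + c.
Pit 2−Pit 1: −339a − 74b = 187.3;  Pit 3−Pit 1: −731a − 339b = 395.4.
Solving gives a = −0.56283, b = 0.04728.
Then c = -217.6 − a·860 − b·625 = 236.88.
At (212, 121): z_contact = −119.32 + 5.72 + 236.88 = 123.28 m.
Depth below ground = 190.1 − 123.28 = 66.8 m.

66.8 m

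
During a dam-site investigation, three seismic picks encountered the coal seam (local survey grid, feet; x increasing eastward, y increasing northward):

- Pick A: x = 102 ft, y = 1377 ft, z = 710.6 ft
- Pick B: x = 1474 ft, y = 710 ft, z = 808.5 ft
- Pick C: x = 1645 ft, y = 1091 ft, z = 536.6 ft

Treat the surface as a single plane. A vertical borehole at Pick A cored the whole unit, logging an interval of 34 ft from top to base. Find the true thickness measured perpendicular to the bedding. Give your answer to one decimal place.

28.5 ft

Let the plane be z = a·x + b·y + c.
Pick B−Pick A: 1372a − 667b = 97.9;  Pick C−Pick A: 1543a − 286b = −174.
Solving gives a = −0.22622, b = −0.61211.
|∇z| = √(a²+b²) = 0.65258, so dip δ = arctan(0.65258) = 33.13°.
True thickness = vertical thickness × cos δ = 34 × cos 33.13° = 28.5 ft.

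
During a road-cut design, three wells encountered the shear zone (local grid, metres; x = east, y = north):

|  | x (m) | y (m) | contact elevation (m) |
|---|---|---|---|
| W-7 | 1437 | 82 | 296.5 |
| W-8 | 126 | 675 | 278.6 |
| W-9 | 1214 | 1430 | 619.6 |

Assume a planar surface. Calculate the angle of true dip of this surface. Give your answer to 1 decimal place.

16.3°

Let the plane be z = a·x + b·y + c.
W-8−W-7: −1311a + 593b = −17.9;  W-9−W-7: −223a + 1348b = 323.1.
Solving gives a = 0.13194, b = 0.26152.
Gradient magnitude |∇z| = √(a² + b²) = √(0.01741 + 0.06839) = 0.29292.
True dip = arctan(0.29292) = 16.3°, dipping toward SSW (azimuth ≈ 207°).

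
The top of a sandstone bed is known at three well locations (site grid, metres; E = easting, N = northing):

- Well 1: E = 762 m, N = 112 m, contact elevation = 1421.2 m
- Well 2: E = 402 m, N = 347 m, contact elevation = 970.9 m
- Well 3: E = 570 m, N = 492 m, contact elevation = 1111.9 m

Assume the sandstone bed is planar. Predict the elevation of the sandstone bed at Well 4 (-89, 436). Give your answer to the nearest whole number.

Two edge vectors: Well 1→Well 2 = (-360, 235, -450.3), Well 1→Well 3 = (-192, 380, -309.3).
Normal n = (Well 1→Well 2) × (Well 1→Well 3) = (98428.5, -24890.4, -91680).
So ∂z/∂E = −n_x/n_z = 1.07361 and ∂z/∂N = −n_y/n_z = −0.27149.
Intercept c from Well 1: 1421.2 − 818.09 + 30.41 = 633.52.
At (-89, 436): z = −95.6 − 118.4 + 633.52 = 419.6 m.

420 m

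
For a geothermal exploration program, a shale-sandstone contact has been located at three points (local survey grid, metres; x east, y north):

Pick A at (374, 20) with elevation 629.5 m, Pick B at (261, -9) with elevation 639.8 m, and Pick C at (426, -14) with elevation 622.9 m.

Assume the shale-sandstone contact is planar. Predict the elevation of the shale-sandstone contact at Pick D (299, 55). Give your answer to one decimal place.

638.5 m

Two edge vectors: Pick A→Pick B = (-113, -29, 10.3), Pick A→Pick C = (52, -34, -6.6).
Normal n = (Pick A→Pick B) × (Pick A→Pick C) = (541.6, -210.2, 5350).
So ∂z/∂x = −n_x/n_z = −0.10123 and ∂z/∂y = −n_y/n_z = 0.03929.
Intercept c from Pick A: 629.5 + 37.86 − 0.79 = 666.58.
At (299, 55): z = −30.3 + 2.2 + 666.58 = 638.5 m.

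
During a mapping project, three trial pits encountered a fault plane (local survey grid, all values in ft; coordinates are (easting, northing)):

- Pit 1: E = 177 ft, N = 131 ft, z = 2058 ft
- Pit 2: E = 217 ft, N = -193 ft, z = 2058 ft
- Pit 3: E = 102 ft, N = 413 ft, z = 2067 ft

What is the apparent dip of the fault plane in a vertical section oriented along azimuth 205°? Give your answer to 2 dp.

6.83°

Let the plane be z = a·E + b·N + c.
Pit 2−Pit 1: 40a − 324b = 0;  Pit 3−Pit 1: −75a + 282b = 9.
Solving gives a = −0.22396, b = −0.02765.
Unit vector along 205° is (sin 205°, cos 205°) = (-0.4226, -0.9063).
Slope in that direction = a·(-0.4226) + b·(-0.9063) = 0.11971.
Apparent dip = arctan|0.11971| = 6.83° (true dip is 12.7°, so apparent ≤ true as expected).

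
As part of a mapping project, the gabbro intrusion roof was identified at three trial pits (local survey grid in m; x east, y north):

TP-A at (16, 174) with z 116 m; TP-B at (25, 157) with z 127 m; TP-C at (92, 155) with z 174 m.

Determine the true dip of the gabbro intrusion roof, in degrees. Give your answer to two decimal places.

36.78°

Let the plane be z = a·x + b·y + c.
TP-B−TP-A: 9a − 17b = 11;  TP-C−TP-A: 76a − 19b = 58.
Solving gives a = 0.69313, b = −0.28011.
Gradient magnitude |∇z| = √(a² + b²) = √(0.48043 + 0.07846) = 0.74759.
True dip = arctan(0.74759) = 36.78°, dipping toward WNW (azimuth ≈ 292°).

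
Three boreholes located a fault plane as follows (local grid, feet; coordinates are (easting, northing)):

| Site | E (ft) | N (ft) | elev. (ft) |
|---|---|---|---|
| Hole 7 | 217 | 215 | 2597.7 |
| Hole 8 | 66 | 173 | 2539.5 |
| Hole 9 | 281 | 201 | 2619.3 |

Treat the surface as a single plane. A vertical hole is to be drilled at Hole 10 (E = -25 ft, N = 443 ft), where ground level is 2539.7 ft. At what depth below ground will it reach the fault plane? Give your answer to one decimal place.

6.8 ft

Two edge vectors: Hole 7→Hole 8 = (-151, -42, -58.2), Hole 7→Hole 9 = (64, -14, 21.6).
Normal n = (Hole 7→Hole 8) × (Hole 7→Hole 9) = (-1722, -463.2, 4802).
So ∂z/∂E = −n_x/n_z = 0.35860 and ∂z/∂N = −n_y/n_z = 0.09646.
Intercept c from Hole 7: 2597.7 − 77.82 − 20.74 = 2499.14.
At (-25, 443): z_contact = −8.97 + 42.73 + 2499.14 = 2532.91 ft.
Depth below ground = 2539.7 − 2532.91 = 6.8 ft.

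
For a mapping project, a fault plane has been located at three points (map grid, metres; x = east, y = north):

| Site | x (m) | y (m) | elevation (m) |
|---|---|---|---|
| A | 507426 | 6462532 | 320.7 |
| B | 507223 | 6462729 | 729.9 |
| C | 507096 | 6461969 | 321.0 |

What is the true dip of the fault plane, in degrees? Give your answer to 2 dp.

Two edge vectors: A→B = (-203, 197, 409.2), A→C = (-330, -563, 0.3).
Normal n = (A→B) × (A→C) = (230438.7, -134975.1, 179299).
So ∂z/∂x = −n_x/n_z = −1.28522 and ∂z/∂y = −n_y/n_z = 0.75279.
Gradient magnitude |∇z| = √(a² + b²) = √(1.65179 + 0.56670) = 1.48946.
True dip = arctan(1.48946) = 56.12°, dipping toward ESE (azimuth ≈ 120°).

56.12°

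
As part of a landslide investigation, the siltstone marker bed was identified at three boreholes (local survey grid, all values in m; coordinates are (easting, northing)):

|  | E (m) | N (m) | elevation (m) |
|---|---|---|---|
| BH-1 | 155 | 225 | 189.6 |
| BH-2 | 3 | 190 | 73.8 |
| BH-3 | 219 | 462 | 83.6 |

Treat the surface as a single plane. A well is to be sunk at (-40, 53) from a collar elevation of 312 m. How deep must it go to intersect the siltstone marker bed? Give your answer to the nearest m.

182 m

Two edge vectors: BH-1→BH-2 = (-152, -35, -115.8), BH-1→BH-3 = (64, 237, -106).
Normal n = (BH-1→BH-2) × (BH-1→BH-3) = (31154.6, -23523.2, -33784).
So ∂z/∂E = −n_x/n_z = 0.92217 and ∂z/∂N = −n_y/n_z = −0.69628.
Intercept c from BH-1: 189.6 − 142.94 + 156.66 = 203.33.
At (-40, 53): z_contact = −36.9 − 36.9 + 203.33 = 129.5 m.
Depth below ground = 312 − 129.5 = 182 m.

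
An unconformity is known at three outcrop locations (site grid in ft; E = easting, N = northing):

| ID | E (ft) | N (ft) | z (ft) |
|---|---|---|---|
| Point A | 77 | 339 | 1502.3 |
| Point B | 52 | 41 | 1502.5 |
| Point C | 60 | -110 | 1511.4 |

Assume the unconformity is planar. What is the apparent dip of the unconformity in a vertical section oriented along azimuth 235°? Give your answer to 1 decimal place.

Let the plane be z = a·E + b·N + c.
Point B−Point A: −25a − 298b = 0.2;  Point C−Point A: −17a − 449b = 9.1.
Solving gives a = 0.42572, b = −0.03639.
Unit vector along 235° is (sin 235°, cos 235°) = (-0.8192, -0.5736).
Slope in that direction = a·(-0.8192) + b·(-0.5736) = −0.32786.
Apparent dip = arctan|0.32786| = 18.2° (true dip is 23.1°, so apparent ≤ true as expected).

18.2°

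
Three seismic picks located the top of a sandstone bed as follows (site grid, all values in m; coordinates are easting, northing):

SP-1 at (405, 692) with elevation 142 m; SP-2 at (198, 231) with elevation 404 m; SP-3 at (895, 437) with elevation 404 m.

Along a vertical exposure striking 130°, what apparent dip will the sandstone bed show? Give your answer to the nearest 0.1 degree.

Two edge vectors: SP-1→SP-2 = (-207, -461, 262), SP-1→SP-3 = (490, -255, 262).
Normal n = (SP-1→SP-2) × (SP-1→SP-3) = (-53972, 182614, 278675).
So ∂z/∂easting = −n_x/n_z = 0.19367 and ∂z/∂northing = −n_y/n_z = −0.65529.
Unit vector along 130° is (sin 130°, cos 130°) = (0.7660, -0.6428).
Slope in that direction = a·(0.7660) + b·(-0.6428) = 0.56958.
Apparent dip = arctan|0.56958| = 29.7° (true dip is 34.3°, so apparent ≤ true as expected).

29.7°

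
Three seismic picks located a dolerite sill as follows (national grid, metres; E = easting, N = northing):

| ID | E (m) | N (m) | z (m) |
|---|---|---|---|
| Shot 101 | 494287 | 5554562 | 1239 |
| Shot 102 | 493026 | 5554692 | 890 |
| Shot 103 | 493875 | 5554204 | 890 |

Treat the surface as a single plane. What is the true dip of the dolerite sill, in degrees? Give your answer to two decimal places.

Let the plane be z = a·E + b·N + c.
Shot 102−Shot 101: −1261a + 130b = −349;  Shot 103−Shot 101: −412a − 358b = −349.
Solving gives a = 0.33725, b = 0.58674.
Gradient magnitude |∇z| = √(a² + b²) = √(0.11374 + 0.34426) = 0.67676.
True dip = arctan(0.67676) = 34.09°, dipping toward SSW (azimuth ≈ 210°).

34.09°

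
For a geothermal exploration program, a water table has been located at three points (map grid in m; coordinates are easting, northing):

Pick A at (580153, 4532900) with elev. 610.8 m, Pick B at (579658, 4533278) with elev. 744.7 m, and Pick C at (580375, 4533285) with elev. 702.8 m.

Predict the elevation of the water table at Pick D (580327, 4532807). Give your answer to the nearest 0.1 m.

Two edge vectors: Pick A→Pick B = (-495, 378, 133.9), Pick A→Pick C = (222, 385, 92).
Normal n = (Pick A→Pick B) × (Pick A→Pick C) = (-16775.5, 75265.8, -274491).
So ∂z/∂easting = −n_x/n_z = −0.061114936 and ∂z/∂northing = −n_y/n_z = 0.274201340.
Intercept c from Pick A: 610.8 + 35456.01 − 1242927.25 = −1206860.44.
At (580327, 4532807): z = −35466.6 + 1242901.8 − 1206860.44 = 574.7 m.

574.7 m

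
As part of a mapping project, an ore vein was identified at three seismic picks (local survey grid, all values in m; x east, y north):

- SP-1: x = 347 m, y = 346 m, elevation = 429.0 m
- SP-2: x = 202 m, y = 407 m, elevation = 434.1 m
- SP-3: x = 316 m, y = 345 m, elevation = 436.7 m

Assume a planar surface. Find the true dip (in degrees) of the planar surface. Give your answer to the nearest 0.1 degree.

27.7°

Two edge vectors: SP-1→SP-2 = (-145, 61, 5.1), SP-1→SP-3 = (-31, -1, 7.7).
Normal n = (SP-1→SP-2) × (SP-1→SP-3) = (474.8, 958.4, 2036).
So ∂z/∂x = −n_x/n_z = −0.23320 and ∂z/∂y = −n_y/n_z = −0.47073.
Gradient magnitude |∇z| = √(a² + b²) = √(0.05438 + 0.22158) = 0.52533.
True dip = arctan(0.52533) = 27.7°, dipping toward NNE (azimuth ≈ 026°).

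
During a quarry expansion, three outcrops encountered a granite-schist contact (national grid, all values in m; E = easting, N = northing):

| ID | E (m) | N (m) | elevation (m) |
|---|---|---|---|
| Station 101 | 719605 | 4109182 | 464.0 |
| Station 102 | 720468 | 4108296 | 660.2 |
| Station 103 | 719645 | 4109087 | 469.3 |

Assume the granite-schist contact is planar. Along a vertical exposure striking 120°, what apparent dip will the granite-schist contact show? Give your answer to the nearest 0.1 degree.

12.6°

Let the plane be z = a·E + b·N + c.
Station 102−Station 101: 863a − 886b = 196.2;  Station 103−Station 101: 40a − 95b = 5.3.
Solving gives a = 0.29956, b = 0.07034.
Unit vector along 120° is (sin 120°, cos 120°) = (0.8660, -0.5000).
Slope in that direction = a·(0.8660) + b·(-0.5000) = 0.22426.
Apparent dip = arctan|0.22426| = 12.6° (true dip is 17.1°, so apparent ≤ true as expected).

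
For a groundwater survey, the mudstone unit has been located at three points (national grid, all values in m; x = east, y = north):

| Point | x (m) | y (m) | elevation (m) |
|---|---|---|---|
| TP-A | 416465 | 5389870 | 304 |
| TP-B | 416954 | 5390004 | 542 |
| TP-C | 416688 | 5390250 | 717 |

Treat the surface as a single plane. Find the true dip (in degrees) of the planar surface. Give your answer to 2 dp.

44.45°

Let the plane be z = a·x + b·y + c.
TP-B−TP-A: 489a + 134b = 238;  TP-C−TP-A: 223a + 380b = 413.
Solving gives a = 0.22508, b = 0.95476.
Gradient magnitude |∇z| = √(a² + b²) = √(0.05066 + 0.91156) = 0.98093.
True dip = arctan(0.98093) = 44.45°, dipping toward SSW (azimuth ≈ 193°).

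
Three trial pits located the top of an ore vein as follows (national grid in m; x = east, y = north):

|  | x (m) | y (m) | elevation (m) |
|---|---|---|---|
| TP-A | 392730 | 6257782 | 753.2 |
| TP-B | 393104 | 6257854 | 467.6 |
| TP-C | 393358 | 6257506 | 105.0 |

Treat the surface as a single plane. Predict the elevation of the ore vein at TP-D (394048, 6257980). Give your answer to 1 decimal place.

-277.0 m

Two edge vectors: TP-A→TP-B = (374, 72, -285.6), TP-A→TP-C = (628, -276, -648.2).
Normal n = (TP-A→TP-B) × (TP-A→TP-C) = (-125496, 63070, -148440).
So ∂z/∂x = −n_x/n_z = −0.845432498 and ∂z/∂y = −n_y/n_z = 0.424885476.
Intercept c from TP-A: 753.2 + 332026.70 − 2658840.68 = −2326060.78.
At (394048, 6257980): z = −333141.0 + 2658924.8 − 2326060.78 = -277.0 m.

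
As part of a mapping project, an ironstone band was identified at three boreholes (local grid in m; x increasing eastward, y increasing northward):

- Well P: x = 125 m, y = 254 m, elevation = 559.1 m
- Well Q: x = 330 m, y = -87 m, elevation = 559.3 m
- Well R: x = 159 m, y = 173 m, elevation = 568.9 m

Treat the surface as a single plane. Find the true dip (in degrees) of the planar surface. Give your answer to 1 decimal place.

37.8°

Two edge vectors: Well P→Well Q = (205, -341, 0.2), Well P→Well R = (34, -81, 9.8).
Normal n = (Well P→Well Q) × (Well P→Well R) = (-3325.6, -2002.2, -5011).
So ∂z/∂x = −n_x/n_z = −0.66366 and ∂z/∂y = −n_y/n_z = −0.39956.
Gradient magnitude |∇z| = √(a² + b²) = √(0.44044 + 0.15965) = 0.77466.
True dip = arctan(0.77466) = 37.8°, dipping toward ENE (azimuth ≈ 059°).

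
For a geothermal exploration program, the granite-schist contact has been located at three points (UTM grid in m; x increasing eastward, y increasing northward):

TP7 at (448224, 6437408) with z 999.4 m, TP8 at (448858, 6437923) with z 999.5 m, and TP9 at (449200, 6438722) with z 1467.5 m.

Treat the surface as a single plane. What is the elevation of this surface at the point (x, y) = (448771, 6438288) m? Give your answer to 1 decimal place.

Let the plane be z = a·x + b·y + c.
TP8−TP7: 634a + 515b = 0.1;  TP9−TP7: 976a + 1314b = 468.1.
Solving gives a = −0.729158143, b = 0.897837403.
Then c = 999.4 − a·448224 − b·6437408 = −5451920.10.
At (448771, 6438288): z = −327225.0 + 5780535.8 − 5451920.10 = 1390.6 m.

1390.6 m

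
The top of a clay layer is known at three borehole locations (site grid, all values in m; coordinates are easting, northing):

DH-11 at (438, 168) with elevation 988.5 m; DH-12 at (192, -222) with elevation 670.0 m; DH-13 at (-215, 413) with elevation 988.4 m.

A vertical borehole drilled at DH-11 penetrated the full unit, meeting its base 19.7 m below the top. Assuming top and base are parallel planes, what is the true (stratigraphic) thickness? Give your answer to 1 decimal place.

16.1 m

Two edge vectors: DH-11→DH-12 = (-246, -390, -318.5), DH-11→DH-13 = (-653, 245, -0.1).
Normal n = (DH-11→DH-12) × (DH-11→DH-13) = (78071.5, 207955.9, -314940).
So ∂z/∂easting = −n_x/n_z = 0.24789 and ∂z/∂northing = −n_y/n_z = 0.66030.
|∇z| = √(a²+b²) = 0.70530, so dip δ = arctan(0.70530) = 35.20°.
True thickness = vertical thickness × cos δ = 19.7 × cos 35.20° = 16.1 m.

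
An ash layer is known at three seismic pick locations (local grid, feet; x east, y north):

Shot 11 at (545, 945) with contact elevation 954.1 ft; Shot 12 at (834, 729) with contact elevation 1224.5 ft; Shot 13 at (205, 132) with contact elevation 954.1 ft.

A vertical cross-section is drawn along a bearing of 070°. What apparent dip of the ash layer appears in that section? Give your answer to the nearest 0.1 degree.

Two edge vectors: Shot 11→Shot 12 = (289, -216, 270.4), Shot 11→Shot 13 = (-340, -813, 0).
Normal n = (Shot 11→Shot 12) × (Shot 11→Shot 13) = (219835.2, -91936, -308397).
So ∂z/∂x = −n_x/n_z = 0.71283 and ∂z/∂y = −n_y/n_z = −0.29811.
Unit vector along 070° is (sin 70°, cos 70°) = (0.9397, 0.3420).
Slope in that direction = a·(0.9397) + b·(0.3420) = 0.56788.
Apparent dip = arctan|0.56788| = 29.6° (true dip is 37.7°, so apparent ≤ true as expected).

29.6°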